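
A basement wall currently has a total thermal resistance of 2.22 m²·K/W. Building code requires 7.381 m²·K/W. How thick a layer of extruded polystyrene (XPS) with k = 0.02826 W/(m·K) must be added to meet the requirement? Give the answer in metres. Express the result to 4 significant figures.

0.1458 m

ΔR = 7.381 − 2.22 = 5.161 m²·K/W
L = ΔR × k = 5.161 × 0.02826 = 0.14585 m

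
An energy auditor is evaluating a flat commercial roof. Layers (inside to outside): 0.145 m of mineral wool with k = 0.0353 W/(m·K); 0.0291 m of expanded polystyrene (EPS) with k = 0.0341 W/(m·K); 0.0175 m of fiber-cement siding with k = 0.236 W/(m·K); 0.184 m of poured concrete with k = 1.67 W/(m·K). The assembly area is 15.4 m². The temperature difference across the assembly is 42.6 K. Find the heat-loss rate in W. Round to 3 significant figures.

0.145/0.0353 = 4.108
0.0291/0.0341 = 0.8534
0.0175/0.236 = 0.07415
0.184/1.67 = 0.1102
R_total = 4.108 + 0.8534 + 0.07415 + 0.1102 = 5.145 m²·K/W
Q = A·ΔT/R = 15.4 × 42.6 / 5.145 = 127.5 W

128 W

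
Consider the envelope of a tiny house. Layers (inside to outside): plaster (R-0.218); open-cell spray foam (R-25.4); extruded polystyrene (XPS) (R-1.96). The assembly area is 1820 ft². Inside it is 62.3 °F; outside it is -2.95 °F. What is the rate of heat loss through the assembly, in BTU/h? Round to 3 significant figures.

R_total = 0.218 + 25.4 + 1.96 = 27.58 ft²·°F·h/BTU
Q = A·ΔT/R = 1820 × (62.3 − (-2.95)) / 27.58 = 4306 BTU/h

4310 BTU/h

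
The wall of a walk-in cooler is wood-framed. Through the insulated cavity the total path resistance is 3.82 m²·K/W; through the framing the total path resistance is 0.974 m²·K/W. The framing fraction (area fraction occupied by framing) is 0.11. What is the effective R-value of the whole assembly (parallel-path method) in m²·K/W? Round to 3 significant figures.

2.89 m²·K/W

U_eff = 0.89/3.82 + 0.11/0.974 = 0.233 + 0.1129 = 0.3459
R_eff = 1/U_eff = 2.891 m²·K/W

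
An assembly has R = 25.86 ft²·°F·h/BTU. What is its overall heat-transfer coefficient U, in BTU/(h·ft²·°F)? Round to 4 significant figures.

0.03867 BTU/(h·ft²·°F)

U = 1/R = 1/25.86 = 0.03867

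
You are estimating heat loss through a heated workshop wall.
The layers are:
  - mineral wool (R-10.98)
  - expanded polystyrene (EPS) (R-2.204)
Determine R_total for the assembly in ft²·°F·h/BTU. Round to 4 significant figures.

13.18 ft²·°F·h/BTU

R_total = 10.98 + 2.204 = 13.184 ft²·°F·h/BTU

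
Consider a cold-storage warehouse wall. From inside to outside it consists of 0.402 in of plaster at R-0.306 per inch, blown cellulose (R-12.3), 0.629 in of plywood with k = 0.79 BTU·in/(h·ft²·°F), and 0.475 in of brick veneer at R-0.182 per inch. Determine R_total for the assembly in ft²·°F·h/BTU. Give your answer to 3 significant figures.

0.402 × 0.306 = 0.123
0.629/0.79 = 0.7962
0.475 × 0.182 = 0.08645
R_total = 0.123 + 12.3 + 0.7962 + 0.08645 = 13.31 ft²·°F·h/BTU

13.3 ft²·°F·h/BTU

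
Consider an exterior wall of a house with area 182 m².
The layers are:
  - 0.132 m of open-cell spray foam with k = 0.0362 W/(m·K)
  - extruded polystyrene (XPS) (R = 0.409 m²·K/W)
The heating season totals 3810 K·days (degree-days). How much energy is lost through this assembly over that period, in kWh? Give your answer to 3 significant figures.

4100 kWh

0.132/0.0362 = 3.646
R_total = 3.646 + 0.409 = 4.055 m²·K/W
E = A × HDD × 24 / R / 1000 = 182 × 3810 × 24 / 4.055 / 1000 = 4104 kWh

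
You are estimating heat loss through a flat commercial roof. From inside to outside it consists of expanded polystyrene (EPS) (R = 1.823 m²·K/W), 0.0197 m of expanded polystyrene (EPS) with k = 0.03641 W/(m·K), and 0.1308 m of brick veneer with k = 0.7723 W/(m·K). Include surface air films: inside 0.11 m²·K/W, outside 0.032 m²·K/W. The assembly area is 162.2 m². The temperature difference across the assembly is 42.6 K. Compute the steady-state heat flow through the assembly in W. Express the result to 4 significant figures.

0.0197/0.03641 = 0.54106
0.1308/0.7723 = 0.16936
R_total = 0.11 + 1.823 + 0.54106 + 0.16936 + 0.032 = 2.6754 m²·K/W
Q = A·ΔT/R = 162.2 × 42.6 / 2.6754 = 2582.7 W

2583 W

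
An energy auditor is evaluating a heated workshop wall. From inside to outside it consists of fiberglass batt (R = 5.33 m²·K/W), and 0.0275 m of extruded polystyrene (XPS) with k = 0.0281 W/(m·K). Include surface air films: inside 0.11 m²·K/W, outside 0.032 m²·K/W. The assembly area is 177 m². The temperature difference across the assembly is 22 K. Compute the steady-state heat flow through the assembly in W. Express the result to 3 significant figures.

604 W

0.0275/0.0281 = 0.9786
R_total = 0.11 + 5.33 + 0.9786 + 0.032 = 6.451 m²·K/W
Q = A·ΔT/R = 177 × 22 / 6.451 = 603.7 W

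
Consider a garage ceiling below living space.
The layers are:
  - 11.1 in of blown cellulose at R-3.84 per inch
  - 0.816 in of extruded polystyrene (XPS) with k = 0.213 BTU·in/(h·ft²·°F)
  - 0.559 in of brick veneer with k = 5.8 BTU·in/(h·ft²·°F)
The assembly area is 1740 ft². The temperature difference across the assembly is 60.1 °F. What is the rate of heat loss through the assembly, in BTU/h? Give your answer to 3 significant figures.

11.1 × 3.84 = 42.62
0.816/0.213 = 3.831
0.559/5.8 = 0.09638
R_total = 42.62 + 3.831 + 0.09638 = 46.55 ft²·°F·h/BTU
Q = A·ΔT/R = 1740 × 60.1 / 46.55 = 2246 BTU/h

2250 BTU/h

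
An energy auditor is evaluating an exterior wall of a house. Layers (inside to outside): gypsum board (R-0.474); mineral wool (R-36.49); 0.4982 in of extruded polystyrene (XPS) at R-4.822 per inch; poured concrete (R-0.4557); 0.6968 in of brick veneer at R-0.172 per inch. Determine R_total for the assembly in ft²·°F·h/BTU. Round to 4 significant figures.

0.4982 × 4.822 = 2.4023
0.6968 × 0.172 = 0.11985
R_total = 0.474 + 36.49 + 2.4023 + 0.4557 + 0.11985 = 39.942 ft²·°F·h/BTU

39.94 ft²·°F·h/BTU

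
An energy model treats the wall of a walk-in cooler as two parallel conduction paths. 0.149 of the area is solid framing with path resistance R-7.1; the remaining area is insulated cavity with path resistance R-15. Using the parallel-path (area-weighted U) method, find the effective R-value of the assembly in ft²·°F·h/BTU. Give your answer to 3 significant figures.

12.9 ft²·°F·h/BTU

U_eff = 0.851/15 + 0.149/7.1 = 0.05673 + 0.02099 = 0.07772
R_eff = 1/U_eff = 12.87 ft²·°F·h/BTU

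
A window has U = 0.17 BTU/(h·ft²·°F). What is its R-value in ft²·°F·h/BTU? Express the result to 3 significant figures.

R = 1/U = 1/0.17 = 5.882

5.88 ft²·°F·h/BTU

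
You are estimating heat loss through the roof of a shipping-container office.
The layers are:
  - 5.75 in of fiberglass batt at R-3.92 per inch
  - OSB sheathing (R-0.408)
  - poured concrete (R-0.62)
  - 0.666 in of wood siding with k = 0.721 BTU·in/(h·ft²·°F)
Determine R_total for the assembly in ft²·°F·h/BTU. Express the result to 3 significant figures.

5.75 × 3.92 = 22.54
0.666/0.721 = 0.9237
R_total = 22.54 + 0.408 + 0.62 + 0.9237 = 24.49 ft²·°F·h/BTU

24.5 ft²·°F·h/BTU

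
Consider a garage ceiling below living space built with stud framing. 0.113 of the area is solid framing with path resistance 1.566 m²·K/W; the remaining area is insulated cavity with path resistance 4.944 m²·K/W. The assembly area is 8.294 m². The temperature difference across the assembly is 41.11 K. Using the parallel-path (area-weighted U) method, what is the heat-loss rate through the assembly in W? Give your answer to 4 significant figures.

U_eff = 0.887/4.944 + 0.113/1.566 = 0.17941 + 0.072158 = 0.25157
R_eff = 1/U_eff = 3.9751 m²·K/W
Q = 8.294 × 41.11 / 3.9751 = 85.776 W

85.78 W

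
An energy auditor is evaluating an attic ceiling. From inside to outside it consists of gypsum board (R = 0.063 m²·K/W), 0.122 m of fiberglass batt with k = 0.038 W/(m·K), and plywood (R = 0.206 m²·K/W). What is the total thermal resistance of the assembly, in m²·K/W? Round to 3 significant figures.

0.122/0.038 = 3.211
R_total = 0.063 + 3.211 + 0.206 = 3.48 m²·K/W

3.48 m²·K/W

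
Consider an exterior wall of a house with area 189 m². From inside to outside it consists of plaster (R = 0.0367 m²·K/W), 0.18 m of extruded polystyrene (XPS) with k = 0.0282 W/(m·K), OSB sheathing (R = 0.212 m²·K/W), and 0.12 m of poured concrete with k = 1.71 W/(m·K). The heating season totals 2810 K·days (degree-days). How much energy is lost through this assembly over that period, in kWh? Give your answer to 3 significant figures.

1900 kWh

0.18/0.0282 = 6.383
0.12/1.71 = 0.07018
R_total = 0.0367 + 6.383 + 0.212 + 0.07018 = 6.702 m²·K/W
E = A × HDD × 24 / R / 1000 = 189 × 2810 × 24 / 6.702 / 1000 = 1902 kWh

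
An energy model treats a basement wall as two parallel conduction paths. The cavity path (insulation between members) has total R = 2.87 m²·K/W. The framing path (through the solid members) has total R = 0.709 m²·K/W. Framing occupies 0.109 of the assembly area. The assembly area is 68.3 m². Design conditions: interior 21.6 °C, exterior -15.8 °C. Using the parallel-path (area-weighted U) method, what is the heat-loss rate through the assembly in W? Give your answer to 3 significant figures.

U_eff = 0.891/2.87 + 0.109/0.709 = 0.3105 + 0.1537 = 0.4642
R_eff = 1/U_eff = 2.154 m²·K/W
Q = 68.3 × (21.6 − (-15.8)) / 2.154 = 1186 W

1190 W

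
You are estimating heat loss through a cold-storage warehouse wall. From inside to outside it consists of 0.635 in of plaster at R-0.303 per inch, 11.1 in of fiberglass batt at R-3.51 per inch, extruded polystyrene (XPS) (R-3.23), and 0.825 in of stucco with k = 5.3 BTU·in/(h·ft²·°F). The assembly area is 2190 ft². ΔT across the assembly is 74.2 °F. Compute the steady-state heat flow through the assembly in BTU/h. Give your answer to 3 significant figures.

0.635 × 0.303 = 0.1924
11.1 × 3.51 = 38.96
0.825/5.3 = 0.1557
R_total = 0.1924 + 38.96 + 3.23 + 0.1557 = 42.54 ft²·°F·h/BTU
Q = A·ΔT/R = 2190 × 74.2 / 42.54 = 3820 BTU/h

3820 BTU/h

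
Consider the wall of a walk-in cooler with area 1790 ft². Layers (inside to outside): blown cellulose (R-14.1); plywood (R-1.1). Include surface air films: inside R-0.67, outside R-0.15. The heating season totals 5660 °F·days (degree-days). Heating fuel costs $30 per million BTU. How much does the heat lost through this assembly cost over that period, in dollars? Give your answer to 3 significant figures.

R_total = 0.67 + 14.1 + 1.1 + 0.15 = 16.02 ft²·°F·h/BTU
E = A × HDD × 24 / R = 1790 × 5660 × 24 / 16.02 = 15180000 BTU
Cost = 15180000/10⁶ × 30 = $455.3

455 dollars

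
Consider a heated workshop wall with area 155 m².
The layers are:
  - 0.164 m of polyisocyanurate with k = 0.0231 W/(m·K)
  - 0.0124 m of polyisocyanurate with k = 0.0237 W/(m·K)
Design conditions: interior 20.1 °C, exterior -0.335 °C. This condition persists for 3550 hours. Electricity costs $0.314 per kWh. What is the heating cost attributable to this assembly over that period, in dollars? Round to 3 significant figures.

463 dollars

0.164/0.0231 = 7.1
0.0124/0.0237 = 0.5232
R_total = 7.1 + 0.5232 = 7.623 m²·K/W
Q = 155 × (20.1 − (-0.335)) / 7.623 = 415.5 W
E = 415.5 W × 3550 h / 1000 = 1475 kWh
Cost = 1475 × 0.314 = $463.2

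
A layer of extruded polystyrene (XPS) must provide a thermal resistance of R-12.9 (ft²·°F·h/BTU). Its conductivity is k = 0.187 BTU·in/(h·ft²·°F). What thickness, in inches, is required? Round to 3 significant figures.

L = R × k = 12.9 × 0.187 = 2.412 in

2.41 in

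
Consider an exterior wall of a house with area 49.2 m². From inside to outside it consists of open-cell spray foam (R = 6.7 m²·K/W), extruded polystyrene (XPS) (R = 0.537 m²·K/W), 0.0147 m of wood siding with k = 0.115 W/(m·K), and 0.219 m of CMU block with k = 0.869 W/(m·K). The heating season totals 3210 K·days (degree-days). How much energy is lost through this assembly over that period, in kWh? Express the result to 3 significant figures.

0.0147/0.115 = 0.1278
0.219/0.869 = 0.252
R_total = 6.7 + 0.537 + 0.1278 + 0.252 = 7.617 m²·K/W
E = A × HDD × 24 / R / 1000 = 49.2 × 3210 × 24 / 7.617 / 1000 = 497.6 kWh

498 kWh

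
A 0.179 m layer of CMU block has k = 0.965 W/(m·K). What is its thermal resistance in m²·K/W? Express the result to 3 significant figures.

R = L/k = 0.179/0.965 = 0.1855 m²·K/W

0.185 m²·K/W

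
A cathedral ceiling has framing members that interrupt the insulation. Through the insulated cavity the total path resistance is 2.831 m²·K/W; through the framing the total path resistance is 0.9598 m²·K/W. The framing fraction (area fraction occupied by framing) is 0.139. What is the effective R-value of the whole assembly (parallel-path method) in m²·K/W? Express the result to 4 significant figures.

U_eff = 0.861/2.831 + 0.139/0.9598 = 0.30413 + 0.14482 = 0.44895
R_eff = 1/U_eff = 2.2274 m²·K/W

2.227 m²·K/W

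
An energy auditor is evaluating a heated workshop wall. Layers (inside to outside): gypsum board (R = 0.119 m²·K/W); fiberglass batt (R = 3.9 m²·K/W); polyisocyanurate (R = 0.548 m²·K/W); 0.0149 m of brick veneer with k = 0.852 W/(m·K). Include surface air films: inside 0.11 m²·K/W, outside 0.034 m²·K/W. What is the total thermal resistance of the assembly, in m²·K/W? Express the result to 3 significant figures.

4.73 m²·K/W

0.0149/0.852 = 0.01749
R_total = 0.11 + 0.119 + 3.9 + 0.548 + 0.01749 + 0.034 = 4.728 m²·K/W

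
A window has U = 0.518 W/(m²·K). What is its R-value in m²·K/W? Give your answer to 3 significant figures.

1.93 m²·K/W

R = 1/U = 1/0.518 = 1.931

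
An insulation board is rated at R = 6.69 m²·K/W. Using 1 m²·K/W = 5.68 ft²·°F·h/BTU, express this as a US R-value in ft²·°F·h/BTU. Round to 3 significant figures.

38.0 ft²·°F·h/BTU

R_US = 6.69 × 5.68 = 38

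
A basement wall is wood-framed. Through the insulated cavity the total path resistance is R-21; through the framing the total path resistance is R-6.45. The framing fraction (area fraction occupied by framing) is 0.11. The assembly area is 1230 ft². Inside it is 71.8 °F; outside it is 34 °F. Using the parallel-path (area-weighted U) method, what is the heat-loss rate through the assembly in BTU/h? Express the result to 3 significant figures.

2760 BTU/h

U_eff = 0.89/21 + 0.11/6.45 = 0.04238 + 0.01705 = 0.05944
R_eff = 1/U_eff = 16.83 ft²·°F·h/BTU
Q = 1230 × (71.8 − 34) / 16.83 = 2763 BTU/h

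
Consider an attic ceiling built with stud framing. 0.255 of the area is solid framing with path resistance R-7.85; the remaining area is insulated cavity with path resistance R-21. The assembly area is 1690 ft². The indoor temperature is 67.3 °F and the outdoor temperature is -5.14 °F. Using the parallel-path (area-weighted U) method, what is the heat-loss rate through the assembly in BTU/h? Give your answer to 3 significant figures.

U_eff = 0.745/21 + 0.255/7.85 = 0.03548 + 0.03248 = 0.06796
R_eff = 1/U_eff = 14.71 ft²·°F·h/BTU
Q = 1690 × (67.3 − (-5.14)) / 14.71 = 8320 BTU/h

8320 BTU/h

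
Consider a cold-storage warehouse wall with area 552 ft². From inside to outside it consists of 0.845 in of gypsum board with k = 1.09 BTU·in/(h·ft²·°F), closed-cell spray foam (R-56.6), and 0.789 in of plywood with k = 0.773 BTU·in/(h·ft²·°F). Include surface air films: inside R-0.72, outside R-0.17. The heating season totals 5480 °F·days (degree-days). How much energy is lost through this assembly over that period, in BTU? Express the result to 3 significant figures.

1220000 BTU

0.845/1.09 = 0.7752
0.789/0.773 = 1.021
R_total = 0.72 + 0.7752 + 56.6 + 1.021 + 0.17 = 59.29 ft²·°F·h/BTU
E = A × HDD × 24 / R = 552 × 5480 × 24 / 59.29 = 1225000 BTU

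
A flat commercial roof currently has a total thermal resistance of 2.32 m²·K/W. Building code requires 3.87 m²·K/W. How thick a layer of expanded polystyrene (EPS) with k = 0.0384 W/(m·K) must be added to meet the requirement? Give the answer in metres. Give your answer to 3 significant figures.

0.0595 m

ΔR = 3.87 − 2.32 = 1.55 m²·K/W
L = ΔR × k = 1.55 × 0.0384 = 0.05952 m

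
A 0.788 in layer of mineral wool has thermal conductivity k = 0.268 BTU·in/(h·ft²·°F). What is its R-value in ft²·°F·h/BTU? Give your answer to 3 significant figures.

2.94 ft²·°F·h/BTU

R = L/k = 0.788/0.268 = 2.94 ft²·°F·h/BTU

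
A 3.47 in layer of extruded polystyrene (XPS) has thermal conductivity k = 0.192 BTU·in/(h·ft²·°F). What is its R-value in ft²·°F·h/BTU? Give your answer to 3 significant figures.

R = L/k = 3.47/0.192 = 18.07 ft²·°F·h/BTU

18.1 ft²·°F·h/BTU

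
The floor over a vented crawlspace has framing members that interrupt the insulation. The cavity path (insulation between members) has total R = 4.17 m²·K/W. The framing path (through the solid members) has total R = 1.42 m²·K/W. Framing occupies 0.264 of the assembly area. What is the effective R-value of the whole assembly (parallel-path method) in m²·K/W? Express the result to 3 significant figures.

2.76 m²·K/W

U_eff = 0.736/4.17 + 0.264/1.42 = 0.1765 + 0.1859 = 0.3624
R_eff = 1/U_eff = 2.759 m²·K/W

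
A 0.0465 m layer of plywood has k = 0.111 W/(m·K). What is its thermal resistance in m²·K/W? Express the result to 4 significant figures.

R = L/k = 0.0465/0.111 = 0.41892 m²·K/W

0.4189 m²·K/W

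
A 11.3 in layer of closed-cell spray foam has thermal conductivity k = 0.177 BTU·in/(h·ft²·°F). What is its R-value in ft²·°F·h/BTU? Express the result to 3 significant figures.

63.8 ft²·°F·h/BTU

R = L/k = 11.3/0.177 = 63.84 ft²·°F·h/BTU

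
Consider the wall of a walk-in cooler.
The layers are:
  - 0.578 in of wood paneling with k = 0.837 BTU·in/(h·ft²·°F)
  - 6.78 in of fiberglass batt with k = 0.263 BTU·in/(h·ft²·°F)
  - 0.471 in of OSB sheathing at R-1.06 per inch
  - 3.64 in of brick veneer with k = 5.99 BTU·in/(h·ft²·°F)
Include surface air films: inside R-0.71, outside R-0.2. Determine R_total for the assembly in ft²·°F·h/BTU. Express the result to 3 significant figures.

28.5 ft²·°F·h/BTU

0.578/0.837 = 0.6906
6.78/0.263 = 25.78
0.471 × 1.06 = 0.4993
3.64/5.99 = 0.6077
R_total = 0.71 + 0.6906 + 25.78 + 0.4993 + 0.6077 + 0.2 = 28.49 ft²·°F·h/BTU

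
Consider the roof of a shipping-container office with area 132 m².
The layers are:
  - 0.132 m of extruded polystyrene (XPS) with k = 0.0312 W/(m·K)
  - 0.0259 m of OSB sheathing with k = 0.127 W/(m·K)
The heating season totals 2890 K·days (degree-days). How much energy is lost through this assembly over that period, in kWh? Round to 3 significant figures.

2060 kWh

0.132/0.0312 = 4.231
0.0259/0.127 = 0.2039
R_total = 4.231 + 0.2039 = 4.435 m²·K/W
E = A × HDD × 24 / R / 1000 = 132 × 2890 × 24 / 4.435 / 1000 = 2065 kWh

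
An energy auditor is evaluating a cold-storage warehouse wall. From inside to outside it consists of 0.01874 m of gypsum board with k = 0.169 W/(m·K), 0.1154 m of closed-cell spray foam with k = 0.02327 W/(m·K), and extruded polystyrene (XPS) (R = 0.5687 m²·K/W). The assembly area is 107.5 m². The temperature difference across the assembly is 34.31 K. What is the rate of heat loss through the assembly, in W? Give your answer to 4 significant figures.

654.1 W

0.01874/0.169 = 0.11089
0.1154/0.02327 = 4.9592
R_total = 0.11089 + 4.9592 + 0.5687 = 5.6388 m²·K/W
Q = A·ΔT/R = 107.5 × 34.31 / 5.6388 = 654.1 W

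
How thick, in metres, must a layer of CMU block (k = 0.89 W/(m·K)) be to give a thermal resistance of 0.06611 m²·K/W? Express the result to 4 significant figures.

L = R·k = 0.06611 × 0.89 = 0.058838 m

0.05884 m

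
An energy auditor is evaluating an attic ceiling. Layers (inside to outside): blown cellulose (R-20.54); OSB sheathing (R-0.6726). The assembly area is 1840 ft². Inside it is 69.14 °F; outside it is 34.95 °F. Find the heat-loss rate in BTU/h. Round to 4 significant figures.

2966 BTU/h

R_total = 20.54 + 0.6726 = 21.213 ft²·°F·h/BTU
Q = A·ΔT/R = 1840 × (69.14 − 34.95) / 21.213 = 2965.7 BTU/h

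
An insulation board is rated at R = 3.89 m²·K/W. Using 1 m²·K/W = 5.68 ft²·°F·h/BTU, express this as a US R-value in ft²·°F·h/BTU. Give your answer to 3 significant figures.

R_US = 3.89 × 5.68 = 22.1

22.1 ft²·°F·h/BTU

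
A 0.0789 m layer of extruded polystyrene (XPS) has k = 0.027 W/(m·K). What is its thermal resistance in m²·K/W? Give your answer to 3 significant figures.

R = L/k = 0.0789/0.027 = 2.922 m²·K/W

2.92 m²·K/W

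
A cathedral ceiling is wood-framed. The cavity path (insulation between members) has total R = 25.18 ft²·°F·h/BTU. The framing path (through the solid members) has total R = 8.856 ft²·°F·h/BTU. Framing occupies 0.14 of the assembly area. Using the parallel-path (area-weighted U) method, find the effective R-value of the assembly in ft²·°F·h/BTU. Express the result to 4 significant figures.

U_eff = 0.86/25.18 + 0.14/8.856 = 0.034154 + 0.015808 = 0.049963
R_eff = 1/U_eff = 20.015 ft²·°F·h/BTU

20.01 ft²·°F·h/BTU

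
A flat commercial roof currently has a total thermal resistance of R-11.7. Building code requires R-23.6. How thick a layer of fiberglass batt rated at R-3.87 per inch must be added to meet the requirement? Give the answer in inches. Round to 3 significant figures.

3.07 in

ΔR = 23.6 − 11.7 = 11.9 ft²·°F·h/BTU
L = ΔR / (R/in) = 11.9/3.87 = 3.075 in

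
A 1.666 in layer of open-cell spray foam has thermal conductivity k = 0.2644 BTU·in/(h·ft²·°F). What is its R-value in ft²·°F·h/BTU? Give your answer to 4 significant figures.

R = L/k = 1.666/0.2644 = 6.3011 ft²·°F·h/BTU

6.301 ft²·°F·h/BTU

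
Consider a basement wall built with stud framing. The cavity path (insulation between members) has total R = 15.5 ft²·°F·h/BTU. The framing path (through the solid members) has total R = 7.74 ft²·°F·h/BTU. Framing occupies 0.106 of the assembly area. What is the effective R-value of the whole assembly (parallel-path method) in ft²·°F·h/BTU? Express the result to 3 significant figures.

U_eff = 0.894/15.5 + 0.106/7.74 = 0.05768 + 0.0137 = 0.07137
R_eff = 1/U_eff = 14.01 ft²·°F·h/BTU

14.0 ft²·°F·h/BTU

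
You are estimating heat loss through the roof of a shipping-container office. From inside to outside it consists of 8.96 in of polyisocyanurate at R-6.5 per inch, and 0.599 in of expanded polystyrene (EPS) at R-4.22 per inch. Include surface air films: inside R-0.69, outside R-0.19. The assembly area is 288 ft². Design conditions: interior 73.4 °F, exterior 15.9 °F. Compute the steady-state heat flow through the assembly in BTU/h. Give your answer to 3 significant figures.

269 BTU/h

8.96 × 6.5 = 58.24
0.599 × 4.22 = 2.528
R_total = 0.69 + 58.24 + 2.528 + 0.19 = 61.65 ft²·°F·h/BTU
Q = A·ΔT/R = 288 × (73.4 − 15.9) / 61.65 = 268.6 BTU/h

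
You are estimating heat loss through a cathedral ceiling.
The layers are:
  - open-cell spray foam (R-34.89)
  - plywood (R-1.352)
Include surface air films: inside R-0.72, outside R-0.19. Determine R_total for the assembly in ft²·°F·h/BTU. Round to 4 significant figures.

37.15 ft²·°F·h/BTU

R_total = 0.72 + 34.89 + 1.352 + 0.19 = 37.152 ft²·°F·h/BTU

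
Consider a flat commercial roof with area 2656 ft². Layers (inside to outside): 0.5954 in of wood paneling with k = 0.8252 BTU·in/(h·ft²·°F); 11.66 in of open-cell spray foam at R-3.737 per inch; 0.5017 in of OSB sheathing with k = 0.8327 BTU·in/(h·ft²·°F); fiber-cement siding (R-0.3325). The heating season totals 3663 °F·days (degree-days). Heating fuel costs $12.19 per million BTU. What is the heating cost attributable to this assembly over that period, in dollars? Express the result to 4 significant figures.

0.5954/0.8252 = 0.72152
11.66 × 3.737 = 43.573
0.5017/0.8327 = 0.6025
R_total = 0.72152 + 43.573 + 0.6025 + 0.3325 = 45.23 ft²·°F·h/BTU
E = A × HDD × 24 / R = 2656 × 3663 × 24 / 45.23 = 5162400 BTU
Cost = 5162400/10⁶ × 12.19 = $62.929

62.93 dollars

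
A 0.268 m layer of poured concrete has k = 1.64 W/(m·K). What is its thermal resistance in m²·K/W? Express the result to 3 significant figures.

R = L/k = 0.268/1.64 = 0.1634 m²·K/W

0.163 m²·K/W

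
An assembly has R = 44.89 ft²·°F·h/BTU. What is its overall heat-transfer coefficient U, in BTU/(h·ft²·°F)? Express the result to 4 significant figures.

U = 1/R = 1/44.89 = 0.022277

0.02228 BTU/(h·ft²·°F)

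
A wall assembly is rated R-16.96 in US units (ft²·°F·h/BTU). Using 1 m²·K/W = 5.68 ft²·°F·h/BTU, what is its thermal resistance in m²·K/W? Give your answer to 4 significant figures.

2.986 m²·K/W

R_SI = 16.96/5.68 = 2.9859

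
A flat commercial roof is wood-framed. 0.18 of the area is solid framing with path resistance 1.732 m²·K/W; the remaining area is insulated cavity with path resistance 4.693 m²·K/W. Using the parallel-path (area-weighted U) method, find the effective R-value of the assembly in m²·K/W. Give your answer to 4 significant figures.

U_eff = 0.82/4.693 + 0.18/1.732 = 0.17473 + 0.10393 = 0.27865
R_eff = 1/U_eff = 3.5887 m²·K/W

3.589 m²·K/W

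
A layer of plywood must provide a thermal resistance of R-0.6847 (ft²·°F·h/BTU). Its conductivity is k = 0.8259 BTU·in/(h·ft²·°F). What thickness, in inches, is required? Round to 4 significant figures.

L = R × k = 0.6847 × 0.8259 = 0.56549 in

0.5655 in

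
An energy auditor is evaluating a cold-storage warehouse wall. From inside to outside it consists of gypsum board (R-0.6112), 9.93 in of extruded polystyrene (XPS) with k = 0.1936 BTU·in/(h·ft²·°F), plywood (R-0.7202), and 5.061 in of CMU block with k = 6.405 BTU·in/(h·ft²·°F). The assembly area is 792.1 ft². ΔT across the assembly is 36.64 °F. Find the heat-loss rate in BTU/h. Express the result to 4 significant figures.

543.4 BTU/h

9.93/0.1936 = 51.291
5.061/6.405 = 0.79016
R_total = 0.6112 + 51.291 + 0.7202 + 0.79016 = 53.413 ft²·°F·h/BTU
Q = A·ΔT/R = 792.1 × 36.64 / 53.413 = 543.36 BTU/h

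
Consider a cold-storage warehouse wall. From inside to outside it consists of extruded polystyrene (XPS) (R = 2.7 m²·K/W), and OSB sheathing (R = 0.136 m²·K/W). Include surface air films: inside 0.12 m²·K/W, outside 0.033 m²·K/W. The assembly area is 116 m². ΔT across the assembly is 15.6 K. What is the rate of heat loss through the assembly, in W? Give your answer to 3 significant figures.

605 W

R_total = 0.12 + 2.7 + 0.136 + 0.033 = 2.989 m²·K/W
Q = A·ΔT/R = 116 × 15.6 / 2.989 = 605.4 W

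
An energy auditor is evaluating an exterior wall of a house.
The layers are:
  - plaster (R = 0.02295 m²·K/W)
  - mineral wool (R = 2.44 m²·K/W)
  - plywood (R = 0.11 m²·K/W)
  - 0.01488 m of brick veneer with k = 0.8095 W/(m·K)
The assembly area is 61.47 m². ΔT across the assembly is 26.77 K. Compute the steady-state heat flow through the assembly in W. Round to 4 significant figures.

0.01488/0.8095 = 0.018382
R_total = 0.02295 + 2.44 + 0.11 + 0.018382 = 2.5913 m²·K/W
Q = A·ΔT/R = 61.47 × 26.77 / 2.5913 = 635.02 W

635.0 W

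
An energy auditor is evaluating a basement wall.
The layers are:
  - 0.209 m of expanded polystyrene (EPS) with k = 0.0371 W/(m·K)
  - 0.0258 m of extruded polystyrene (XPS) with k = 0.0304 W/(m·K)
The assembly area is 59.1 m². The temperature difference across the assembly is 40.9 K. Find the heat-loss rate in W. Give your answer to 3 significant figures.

373 W

0.209/0.0371 = 5.633
0.0258/0.0304 = 0.8487
R_total = 5.633 + 0.8487 = 6.482 m²·K/W
Q = A·ΔT/R = 59.1 × 40.9 / 6.482 = 372.9 W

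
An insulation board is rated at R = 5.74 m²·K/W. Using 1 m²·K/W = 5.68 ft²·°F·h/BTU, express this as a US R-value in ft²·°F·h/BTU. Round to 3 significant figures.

32.6 ft²·°F·h/BTU

R_US = 5.74 × 5.68 = 32.6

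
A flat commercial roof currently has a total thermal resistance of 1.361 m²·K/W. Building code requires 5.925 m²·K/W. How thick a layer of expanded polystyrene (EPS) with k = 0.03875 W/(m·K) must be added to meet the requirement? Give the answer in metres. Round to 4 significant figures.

ΔR = 5.925 − 1.361 = 4.564 m²·K/W
L = ΔR × k = 4.564 × 0.03875 = 0.17686 m

0.1769 m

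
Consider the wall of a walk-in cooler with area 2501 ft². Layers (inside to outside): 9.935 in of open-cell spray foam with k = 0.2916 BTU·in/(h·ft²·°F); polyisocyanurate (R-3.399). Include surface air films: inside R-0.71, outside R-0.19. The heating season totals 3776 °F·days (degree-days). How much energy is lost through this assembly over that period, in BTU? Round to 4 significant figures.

5907000 BTU

9.935/0.2916 = 34.071
R_total = 0.71 + 34.071 + 3.399 + 0.19 = 38.37 ft²·°F·h/BTU
E = A × HDD × 24 / R = 2501 × 3776 × 24 / 38.37 = 5907000 BTU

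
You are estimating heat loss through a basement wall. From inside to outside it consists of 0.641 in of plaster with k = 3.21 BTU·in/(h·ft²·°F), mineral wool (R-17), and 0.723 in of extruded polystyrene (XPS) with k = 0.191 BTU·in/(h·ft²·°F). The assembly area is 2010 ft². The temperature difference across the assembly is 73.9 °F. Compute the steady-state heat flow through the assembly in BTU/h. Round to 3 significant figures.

0.641/3.21 = 0.1997
0.723/0.191 = 3.785
R_total = 0.1997 + 17 + 3.785 = 20.99 ft²·°F·h/BTU
Q = A·ΔT/R = 2010 × 73.9 / 20.99 = 7078 BTU/h

7080 BTU/h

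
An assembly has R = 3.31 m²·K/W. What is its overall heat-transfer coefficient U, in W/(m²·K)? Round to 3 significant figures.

U = 1/R = 1/3.31 = 0.3021

0.302 W/(m²·K)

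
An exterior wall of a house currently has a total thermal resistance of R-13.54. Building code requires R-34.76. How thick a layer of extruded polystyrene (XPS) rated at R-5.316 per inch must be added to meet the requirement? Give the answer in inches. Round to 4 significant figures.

3.992 in

ΔR = 34.76 − 13.54 = 21.22 ft²·°F·h/BTU
L = ΔR / (R/in) = 21.22/5.316 = 3.9917 in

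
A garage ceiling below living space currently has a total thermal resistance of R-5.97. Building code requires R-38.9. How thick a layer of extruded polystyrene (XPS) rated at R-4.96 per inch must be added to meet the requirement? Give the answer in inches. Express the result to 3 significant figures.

ΔR = 38.9 − 5.97 = 32.93 ft²·°F·h/BTU
L = ΔR / (R/in) = 32.93/4.96 = 6.639 in

6.64 in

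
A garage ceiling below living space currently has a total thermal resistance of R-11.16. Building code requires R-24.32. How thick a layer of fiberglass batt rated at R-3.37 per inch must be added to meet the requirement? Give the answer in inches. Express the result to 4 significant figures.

3.905 in

ΔR = 24.32 − 11.16 = 13.16 ft²·°F·h/BTU
L = ΔR / (R/in) = 13.16/3.37 = 3.905 in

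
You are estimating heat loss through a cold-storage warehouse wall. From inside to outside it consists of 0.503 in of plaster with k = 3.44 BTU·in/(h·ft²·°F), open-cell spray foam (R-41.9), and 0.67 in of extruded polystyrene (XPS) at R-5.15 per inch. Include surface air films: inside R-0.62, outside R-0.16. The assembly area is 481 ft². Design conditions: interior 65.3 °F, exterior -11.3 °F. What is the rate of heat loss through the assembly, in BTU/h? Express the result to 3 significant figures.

796 BTU/h

0.503/3.44 = 0.1462
0.67 × 5.15 = 3.451
R_total = 0.62 + 0.1462 + 41.9 + 3.451 + 0.16 = 46.28 ft²·°F·h/BTU
Q = A·ΔT/R = 481 × (65.3 − (-11.3)) / 46.28 = 796.2 BTU/h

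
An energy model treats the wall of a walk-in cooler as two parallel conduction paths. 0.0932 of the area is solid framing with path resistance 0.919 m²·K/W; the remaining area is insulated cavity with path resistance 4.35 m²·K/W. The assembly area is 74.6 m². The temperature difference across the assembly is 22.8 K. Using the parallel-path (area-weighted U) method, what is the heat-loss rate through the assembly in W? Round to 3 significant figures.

U_eff = 0.9068/4.35 + 0.0932/0.919 = 0.2085 + 0.1014 = 0.3099
R_eff = 1/U_eff = 3.227 m²·K/W
Q = 74.6 × 22.8 / 3.227 = 527.1 W

527 W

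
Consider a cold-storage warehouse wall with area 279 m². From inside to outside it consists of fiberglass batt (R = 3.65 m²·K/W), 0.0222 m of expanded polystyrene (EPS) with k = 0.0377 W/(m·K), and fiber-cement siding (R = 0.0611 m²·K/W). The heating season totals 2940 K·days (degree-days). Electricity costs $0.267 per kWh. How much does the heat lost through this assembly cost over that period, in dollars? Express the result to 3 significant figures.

1220 dollars

0.0222/0.0377 = 0.5889
R_total = 3.65 + 0.5889 + 0.0611 = 4.3 m²·K/W
E = A × HDD × 24 / R / 1000 = 279 × 2940 × 24 / 4.3 / 1000 = 4578 kWh
Cost = 4578 × 0.267 = $1222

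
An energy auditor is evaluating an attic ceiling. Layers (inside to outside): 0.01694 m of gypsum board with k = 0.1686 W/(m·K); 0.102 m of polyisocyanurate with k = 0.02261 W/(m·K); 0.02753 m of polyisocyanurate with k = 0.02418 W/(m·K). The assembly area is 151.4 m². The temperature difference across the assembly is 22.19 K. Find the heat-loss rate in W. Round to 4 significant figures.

584.2 W

0.01694/0.1686 = 0.10047
0.102/0.02261 = 4.5113
0.02753/0.02418 = 1.1385
R_total = 0.10047 + 4.5113 + 1.1385 = 5.7503 m²·K/W
Q = A·ΔT/R = 151.4 × 22.19 / 5.7503 = 584.24 W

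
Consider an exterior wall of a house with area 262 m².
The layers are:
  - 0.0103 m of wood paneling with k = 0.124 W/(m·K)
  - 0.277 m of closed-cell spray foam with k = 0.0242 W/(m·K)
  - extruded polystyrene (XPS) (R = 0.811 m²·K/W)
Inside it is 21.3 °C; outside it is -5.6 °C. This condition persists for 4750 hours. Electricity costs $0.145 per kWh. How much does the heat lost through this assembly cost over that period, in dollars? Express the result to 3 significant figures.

0.0103/0.124 = 0.08306
0.277/0.0242 = 11.45
R_total = 0.08306 + 11.45 + 0.811 = 12.34 m²·K/W
Q = 262 × (21.3 − (-5.6)) / 12.34 = 571.1 W
E = 571.1 W × 4750 h / 1000 = 2713 kWh
Cost = 2713 × 0.145 = $393.4

393 dollars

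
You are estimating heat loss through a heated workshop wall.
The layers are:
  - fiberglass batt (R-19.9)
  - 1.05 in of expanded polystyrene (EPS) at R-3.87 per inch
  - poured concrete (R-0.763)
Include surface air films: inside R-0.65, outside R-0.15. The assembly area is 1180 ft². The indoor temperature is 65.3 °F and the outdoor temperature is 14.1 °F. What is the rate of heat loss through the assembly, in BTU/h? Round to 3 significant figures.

1.05 × 3.87 = 4.064
R_total = 0.65 + 19.9 + 4.064 + 0.763 + 0.15 = 25.53 ft²·°F·h/BTU
Q = A·ΔT/R = 1180 × (65.3 − 14.1) / 25.53 = 2367 BTU/h

2370 BTU/h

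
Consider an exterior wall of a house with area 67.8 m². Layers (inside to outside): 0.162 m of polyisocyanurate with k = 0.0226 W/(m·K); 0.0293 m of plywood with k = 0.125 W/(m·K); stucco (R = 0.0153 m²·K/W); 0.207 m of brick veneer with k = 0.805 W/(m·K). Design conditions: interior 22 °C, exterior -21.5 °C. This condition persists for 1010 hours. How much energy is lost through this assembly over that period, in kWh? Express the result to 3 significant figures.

388 kWh

0.162/0.0226 = 7.168
0.0293/0.125 = 0.2344
0.207/0.805 = 0.2571
R_total = 7.168 + 0.2344 + 0.0153 + 0.2571 = 7.675 m²·K/W
Q = 67.8 × (22 − (-21.5)) / 7.675 = 384.3 W
E = 384.3 W × 1010 h / 1000 = 388.1 kWh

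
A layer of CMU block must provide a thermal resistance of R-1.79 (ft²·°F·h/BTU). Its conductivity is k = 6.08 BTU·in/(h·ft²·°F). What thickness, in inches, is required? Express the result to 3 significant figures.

L = R × k = 1.79 × 6.08 = 10.88 in

10.9 in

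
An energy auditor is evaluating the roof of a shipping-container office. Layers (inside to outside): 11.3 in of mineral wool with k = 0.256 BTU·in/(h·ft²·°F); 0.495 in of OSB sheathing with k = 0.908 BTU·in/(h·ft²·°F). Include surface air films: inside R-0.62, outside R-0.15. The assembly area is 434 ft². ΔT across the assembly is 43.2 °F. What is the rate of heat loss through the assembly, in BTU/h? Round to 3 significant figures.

11.3/0.256 = 44.14
0.495/0.908 = 0.5452
R_total = 0.62 + 44.14 + 0.5452 + 0.15 = 45.46 ft²·°F·h/BTU
Q = A·ΔT/R = 434 × 43.2 / 45.46 = 412.5 BTU/h

412 BTU/h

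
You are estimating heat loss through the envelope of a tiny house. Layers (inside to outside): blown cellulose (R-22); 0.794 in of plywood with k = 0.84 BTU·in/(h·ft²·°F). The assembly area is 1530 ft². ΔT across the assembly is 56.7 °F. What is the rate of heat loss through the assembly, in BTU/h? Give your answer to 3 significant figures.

3780 BTU/h

0.794/0.84 = 0.9452
R_total = 22 + 0.9452 = 22.95 ft²·°F·h/BTU
Q = A·ΔT/R = 1530 × 56.7 / 22.95 = 3781 BTU/h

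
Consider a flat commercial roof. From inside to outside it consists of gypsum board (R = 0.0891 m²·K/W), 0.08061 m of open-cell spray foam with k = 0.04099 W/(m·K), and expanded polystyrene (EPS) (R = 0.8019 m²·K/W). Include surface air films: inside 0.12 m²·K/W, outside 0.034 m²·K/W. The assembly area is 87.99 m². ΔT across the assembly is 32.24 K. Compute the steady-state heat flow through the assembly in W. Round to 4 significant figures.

0.08061/0.04099 = 1.9666
R_total = 0.12 + 0.0891 + 1.9666 + 0.8019 + 0.034 = 3.0116 m²·K/W
Q = A·ΔT/R = 87.99 × 32.24 / 3.0116 = 941.96 W

942.0 W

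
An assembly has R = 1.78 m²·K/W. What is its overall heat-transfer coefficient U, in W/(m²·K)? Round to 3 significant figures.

0.562 W/(m²·K)

U = 1/R = 1/1.78 = 0.5618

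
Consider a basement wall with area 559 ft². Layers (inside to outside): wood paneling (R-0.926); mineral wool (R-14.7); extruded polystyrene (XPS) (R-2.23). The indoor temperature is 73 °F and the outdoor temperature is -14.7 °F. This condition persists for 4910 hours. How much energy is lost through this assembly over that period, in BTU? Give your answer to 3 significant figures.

R_total = 0.926 + 14.7 + 2.23 = 17.86 ft²·°F·h/BTU
Q = 559 × (73 − (-14.7)) / 17.86 = 2746 BTU/h
E = 2746 × 4910 = 13480000 BTU

13500000 BTU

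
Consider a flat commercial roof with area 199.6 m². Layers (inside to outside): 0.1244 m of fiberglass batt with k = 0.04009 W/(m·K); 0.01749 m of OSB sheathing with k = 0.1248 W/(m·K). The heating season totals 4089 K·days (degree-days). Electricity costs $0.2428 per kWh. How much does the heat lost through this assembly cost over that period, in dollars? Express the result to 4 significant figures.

0.1244/0.04009 = 3.103
0.01749/0.1248 = 0.14014
R_total = 3.103 + 0.14014 = 3.2432 m²·K/W
E = A × HDD × 24 / R / 1000 = 199.6 × 4089 × 24 / 3.2432 / 1000 = 6039.8 kWh
Cost = 6039.8 × 0.2428 = $1466.5

1466 dollars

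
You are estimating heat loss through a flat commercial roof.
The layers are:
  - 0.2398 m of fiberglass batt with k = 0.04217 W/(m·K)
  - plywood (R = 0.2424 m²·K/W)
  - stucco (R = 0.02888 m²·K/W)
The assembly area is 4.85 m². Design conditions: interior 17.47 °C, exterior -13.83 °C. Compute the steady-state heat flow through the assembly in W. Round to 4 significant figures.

25.48 W

0.2398/0.04217 = 5.6865
R_total = 5.6865 + 0.2424 + 0.02888 = 5.9578 m²·K/W
Q = A·ΔT/R = 4.85 × (17.47 − (-13.83)) / 5.9578 = 25.48 W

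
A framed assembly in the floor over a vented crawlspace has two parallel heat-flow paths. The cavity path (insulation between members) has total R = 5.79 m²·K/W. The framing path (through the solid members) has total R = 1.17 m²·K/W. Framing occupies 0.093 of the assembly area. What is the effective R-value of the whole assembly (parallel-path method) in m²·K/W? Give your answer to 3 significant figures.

4.23 m²·K/W

U_eff = 0.907/5.79 + 0.093/1.17 = 0.1566 + 0.07949 = 0.2361
R_eff = 1/U_eff = 4.235 m²·K/W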